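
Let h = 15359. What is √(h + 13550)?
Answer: √28909 ≈ 170.03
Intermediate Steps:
√(h + 13550) = √(15359 + 13550) = √28909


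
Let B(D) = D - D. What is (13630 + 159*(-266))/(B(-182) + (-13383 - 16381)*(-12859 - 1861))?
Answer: -3583/54765760 ≈ -6.5424e-5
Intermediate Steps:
B(D) = 0
(13630 + 159*(-266))/(B(-182) + (-13383 - 16381)*(-12859 - 1861)) = (13630 + 159*(-266))/(0 + (-13383 - 16381)*(-12859 - 1861)) = (13630 - 42294)/(0 - 29764*(-14720)) = -28664/(0 + 438126080) = -28664/438126080 = -28664*1/438126080 = -3583/54765760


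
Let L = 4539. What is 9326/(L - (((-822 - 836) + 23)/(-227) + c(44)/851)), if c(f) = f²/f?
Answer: 900784351/437714515 ≈ 2.0579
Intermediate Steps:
c(f) = f
9326/(L - (((-822 - 836) + 23)/(-227) + c(44)/851)) = 9326/(4539 - (((-822 - 836) + 23)/(-227) + 44/851)) = 9326/(4539 - ((-1658 + 23)*(-1/227) + 44*(1/851))) = 9326/(4539 - (-1635*(-1/227) + 44/851)) = 9326/(4539 - (1635/227 + 44/851)) = 9326/(4539 - 1*1401373/193177) = 9326/(4539 - 1401373/193177) = 9326/(875429030/193177) = 9326*(193177/875429030) = 900784351/437714515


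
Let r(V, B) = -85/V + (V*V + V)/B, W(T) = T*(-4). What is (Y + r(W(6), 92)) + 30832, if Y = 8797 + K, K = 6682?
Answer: 1111693/24 ≈ 46321.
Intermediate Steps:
Y = 15479 (Y = 8797 + 6682 = 15479)
W(T) = -4*T
r(V, B) = -85/V + (V + V²)/B (r(V, B) = -85/V + (V² + V)/B = -85/V + (V + V²)/B)
(Y + r(W(6), 92)) + 30832 = (15479 + (-85/((-4*6)) - 4*6/92 + (-4*6)²/92)) + 30832 = (15479 + (-85/(-24) - 24*1/92 + (1/92)*(-24)²)) + 30832 = (15479 + (-85*(-1/24) - 6/23 + (1/92)*576)) + 30832 = (15479 + (85/24 - 6/23 + 144/23)) + 30832 = (15479 + 229/24) + 30832 = 371725/24 + 30832 = 1111693/24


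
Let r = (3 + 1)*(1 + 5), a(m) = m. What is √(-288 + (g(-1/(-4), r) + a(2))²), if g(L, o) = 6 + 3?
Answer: I*√167 ≈ 12.923*I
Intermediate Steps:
r = 24 (r = 4*6 = 24)
g(L, o) = 9
√(-288 + (g(-1/(-4), r) + a(2))²) = √(-288 + (9 + 2)²) = √(-288 + 11²) = √(-288 + 121) = √(-167) = I*√167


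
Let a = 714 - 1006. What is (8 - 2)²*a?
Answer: -10512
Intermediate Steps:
a = -292
(8 - 2)²*a = (8 - 2)²*(-292) = 6²*(-292) = 36*(-292) = -10512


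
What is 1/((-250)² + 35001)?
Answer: 1/97501 ≈ 1.0256e-5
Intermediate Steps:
1/((-250)² + 35001) = 1/(62500 + 35001) = 1/97501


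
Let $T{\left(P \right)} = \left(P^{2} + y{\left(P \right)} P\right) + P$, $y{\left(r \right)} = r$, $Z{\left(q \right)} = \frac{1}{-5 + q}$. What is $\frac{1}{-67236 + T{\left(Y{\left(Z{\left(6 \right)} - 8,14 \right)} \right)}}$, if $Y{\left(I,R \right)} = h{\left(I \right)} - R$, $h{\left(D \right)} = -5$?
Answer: $- \frac{1}{66533} \approx -1.503 \cdot 10^{-5}$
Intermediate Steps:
$Y{\left(I,R \right)} = -5 - R$
$T{\left(P \right)} = P + 2 P^{2}$ ($T{\left(P \right)} = \left(P^{2} + P P\right) + P = \left(P^{2} + P^{2}\right) + P = 2 P^{2} + P = P + 2 P^{2}$)
$\frac{1}{-67236 + T{\left(Y{\left(Z{\left(6 \right)} - 8,14 \right)} \right)}} = \frac{1}{-67236 + \left(-5 - 14\right) \left(1 + 2 \left(-5 - 14\right)\right)} = \frac{1}{-67236 - 19 \left(1 + 2 \left(-19\right)\right)} = \frac{1}{-67236 - 19 \left(1 - 38\right)} = \frac{1}{-67236 - -703} = \frac{1}{-67236 + 703} = \frac{1}{-66533} = - \frac{1}{66533}$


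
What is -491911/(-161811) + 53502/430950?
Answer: 2828798174/894005775 ≈ 3.1642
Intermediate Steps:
-491911/(-161811) + 53502/430950 = -491911*(-1/161811) + 53502*(1/430950) = 491911/161811 + 8917/71825 = 2828798174/894005775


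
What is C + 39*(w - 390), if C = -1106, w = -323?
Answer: -28913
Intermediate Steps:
C + 39*(w - 390) = -1106 + 39*(-323 - 390) = -1106 + 39*(-713) = -1106 - 27807 = -28913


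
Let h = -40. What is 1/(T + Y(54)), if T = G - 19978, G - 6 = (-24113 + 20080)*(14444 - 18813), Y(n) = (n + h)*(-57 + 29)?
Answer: 1/17599813 ≈ 5.6819e-8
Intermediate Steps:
Y(n) = 1120 - 28*n (Y(n) = (n - 40)*(-57 + 29) = (-40 + n)*(-28) = 1120 - 28*n)
G = 17620183 (G = 6 + (-24113 + 20080)*(14444 - 18813) = 6 - 4033*(-4369) = 6 + 17620177 = 17620183)
T = 17600205 (T = 17620183 - 19978 = 17600205)
1/(T + Y(54)) = 1/(17600205 + (1120 - 28*54)) = 1/(17600205 + (1120 - 1512)) = 1/(17600205 - 392) = 1/17599813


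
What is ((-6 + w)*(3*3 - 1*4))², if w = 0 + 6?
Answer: 0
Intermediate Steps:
w = 6
((-6 + w)*(3*3 - 1*4))² = ((-6 + 6)*(3*3 - 1*4))² = (0*(9 - 4))² = (0*5)² = 0² = 0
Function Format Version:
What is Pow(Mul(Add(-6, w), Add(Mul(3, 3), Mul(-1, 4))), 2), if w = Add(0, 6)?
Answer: 0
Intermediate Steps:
w = 6
Pow(Mul(Add(-6, w), Add(Mul(3, 3), Mul(-1, 4))), 2) = Pow(Mul(Add(-6, 6), Add(Mul(3, 3), Mul(-1, 4))), 2) = Pow(Mul(0, Add(9, -4)), 2) = Pow(Mul(0, 5), 2) = Pow(0, 2) = 0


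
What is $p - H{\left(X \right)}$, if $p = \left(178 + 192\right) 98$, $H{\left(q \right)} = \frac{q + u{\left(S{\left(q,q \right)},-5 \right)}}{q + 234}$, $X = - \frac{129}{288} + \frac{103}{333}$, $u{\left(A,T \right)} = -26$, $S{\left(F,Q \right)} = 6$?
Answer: $\frac{90361177553}{2492027} \approx 36260.0$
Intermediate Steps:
$X = - \frac{1477}{10656}$ ($X = \left(-129\right) \frac{1}{288} + 103 \cdot \frac{1}{333} = - \frac{43}{96} + \frac{103}{333} = - \frac{1477}{10656} \approx -0.13861$)
$H{\left(q \right)} = \frac{-26 + q}{234 + q}$ ($H{\left(q \right)} = \frac{q - 26}{q + 234} = \frac{-26 + q}{234 + q}$)
$p = 36260$ ($p = 370 \cdot 98 = 36260$)
$p - H{\left(X \right)} = 36260 - \frac{-26 - \frac{1477}{10656}}{234 - \frac{1477}{10656}} = 36260 - \frac{1}{\frac{2492027}{10656}} \left(- \frac{278533}{10656}\right) = 36260 - \frac{10656}{2492027} \left(- \frac{278533}{10656}\right) = 36260 - - \frac{278533}{2492027} = 36260 + \frac{278533}{2492027} = \frac{90361177553}{2492027}$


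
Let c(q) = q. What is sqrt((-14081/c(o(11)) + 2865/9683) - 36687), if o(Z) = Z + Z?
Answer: I*sqrt(1693890757787030)/213026 ≈ 193.2*I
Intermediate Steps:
o(Z) = 2*Z
sqrt((-14081/c(o(11)) + 2865/9683) - 36687) = sqrt((-14081/(2*11) + 2865/9683) - 36687) = sqrt((-14081/22 + 2865*(1/9683)) - 36687) = sqrt((-14081*1/22 + 2865/9683) - 36687) = sqrt((-14081/22 + 2865/9683) - 36687) = sqrt(-136283293/213026 - 36687) = sqrt(-7951568155/213026) = I*sqrt(1693890757787030)/213026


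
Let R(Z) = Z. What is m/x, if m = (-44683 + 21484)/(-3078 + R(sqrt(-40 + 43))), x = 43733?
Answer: 23802174/138109994791 + 7733*sqrt(3)/138109994791 ≈ 0.00017244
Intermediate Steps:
m = -23199/(-3078 + sqrt(3)) (m = (-44683 + 21484)/(-3078 + sqrt(-40 + 43)) = -23199/(-3078 + sqrt(3)) ≈ 7.5413)
m/x = (23802174/3158027 + 7733*sqrt(3)/3158027)/43733 = (23802174/3158027 + 7733*sqrt(3)/3158027)*(1/43733) = 23802174/138109994791 + 7733*sqrt(3)/138109994791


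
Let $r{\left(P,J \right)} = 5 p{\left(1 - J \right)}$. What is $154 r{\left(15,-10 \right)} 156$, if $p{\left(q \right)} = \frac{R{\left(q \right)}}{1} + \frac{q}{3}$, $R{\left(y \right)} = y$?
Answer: $1761760$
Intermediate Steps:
$p{\left(q \right)} = \frac{4 q}{3}$ ($p{\left(q \right)} = \frac{q}{1} + \frac{q}{3} = q 1 + q \frac{1}{3} = q + \frac{q}{3} = \frac{4 q}{3}$)
$r{\left(P,J \right)} = \frac{20}{3} - \frac{20 J}{3}$ ($r{\left(P,J \right)} = 5 \frac{4 \left(1 - J\right)}{3} = 5 \left(\frac{4}{3} - \frac{4 J}{3}\right) = \frac{20}{3} - \frac{20 J}{3}$)
$154 r{\left(15,-10 \right)} 156 = 154 \left(\frac{20}{3} - - \frac{200}{3}\right) 156 = 154 \left(\frac{20}{3} + \frac{200}{3}\right) 156 = 154 \cdot \frac{220}{3} \cdot 156 = \frac{33880}{3} \cdot 156 = 1761760$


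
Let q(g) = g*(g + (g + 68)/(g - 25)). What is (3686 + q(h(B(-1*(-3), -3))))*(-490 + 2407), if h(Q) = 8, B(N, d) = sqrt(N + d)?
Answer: 121043214/17 ≈ 7.1202e+6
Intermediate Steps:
q(g) = g*(g + (68 + g)/(-25 + g))
(3686 + q(h(B(-1*(-3), -3))))*(-490 + 2407) = (3686 + 8*(68 + 8**2 - 24*8)/(-25 + 8))*(-490 + 2407) = (3686 + 8*(68 + 64 - 192)/(-17))*1917 = (3686 + 8*(-1/17)*(-60))*1917 = (3686 + 480/17)*1917 = (63142/17)*1917 = 121043214/17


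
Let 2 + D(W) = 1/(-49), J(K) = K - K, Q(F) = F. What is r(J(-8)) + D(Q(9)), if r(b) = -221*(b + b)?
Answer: -99/49 ≈ -2.0204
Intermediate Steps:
J(K) = 0
D(W) = -99/49 (D(W) = -2 + 1/(-49) = -2 - 1/49 = -99/49)
r(b) = -442*b
r(J(-8)) + D(Q(9)) = -442*0 - 99/49 = 0 - 99/49 = -99/49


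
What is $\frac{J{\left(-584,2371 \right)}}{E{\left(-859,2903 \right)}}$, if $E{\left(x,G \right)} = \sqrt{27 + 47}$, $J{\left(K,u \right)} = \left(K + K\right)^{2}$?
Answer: $\frac{682112 \sqrt{74}}{37} \approx 1.5859 \cdot 10^{5}$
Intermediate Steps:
$J{\left(K,u \right)} = 4 K^{2}$ ($J{\left(K,u \right)} = \left(2 K\right)^{2} = 4 K^{2}$)
$E{\left(x,G \right)} = \sqrt{74}$
$\frac{J{\left(-584,2371 \right)}}{E{\left(-859,2903 \right)}} = \frac{4 \left(-584\right)^{2}}{\sqrt{74}} = 4 \cdot 341056 \frac{\sqrt{74}}{74} = 1364224 \frac{\sqrt{74}}{74} = \frac{682112 \sqrt{74}}{37}$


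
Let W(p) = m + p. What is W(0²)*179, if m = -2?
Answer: -358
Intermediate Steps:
W(p) = -2 + p
W(0²)*179 = (-2 + 0²)*179 = (-2 + 0)*179 = -2*179 = -358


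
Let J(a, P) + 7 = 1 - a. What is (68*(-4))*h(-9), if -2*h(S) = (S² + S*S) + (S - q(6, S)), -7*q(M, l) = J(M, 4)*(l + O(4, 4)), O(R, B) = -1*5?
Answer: 24072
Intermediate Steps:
J(a, P) = -6 - a (J(a, P) = -7 + (1 - a) = -6 - a)
O(R, B) = -5
q(M, l) = -(-6 - M)*(-5 + l)/7 (q(M, l) = -(-6 - M)*(l - 5)/7 = -(-6 - M)*(-5 + l)/7)
h(S) = -30/7 - S² + 5*S/14 (h(S) = -((S² + S*S) + (S - (-5 + S)*(6 + 6)/7))/2 = -((S² + S²) + (S - (-5 + S)*12/7))/2 = -(2*S² + (S - (-60/7 + 12*S/7)))/2 = -(2*S² + (S + (60/7 - 12*S/7)))/2 = -(2*S² + (60/7 - 5*S/7))/2 = -(60/7 + 2*S² - 5*S/7)/2 = -30/7 - S² + 5*S/14)
(68*(-4))*h(-9) = (68*(-4))*(-30/7 - 1*(-9)² + (5/14)*(-9)) = -272*(-30/7 - 1*81 - 45/14) = -272*(-30/7 - 81 - 45/14) = -272*(-177/2) = 24072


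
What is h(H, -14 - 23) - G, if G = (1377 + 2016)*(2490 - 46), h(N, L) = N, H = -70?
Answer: -8292562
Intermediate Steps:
G = 8292492 (G = 3393*2444 = 8292492)
h(H, -14 - 23) - G = -70 - 1*8292492 = -70 - 8292492 = -8292562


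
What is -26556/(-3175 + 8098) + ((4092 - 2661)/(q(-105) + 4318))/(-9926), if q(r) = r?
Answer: -370177391047/68623728558 ≈ -5.3943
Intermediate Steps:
-26556/(-3175 + 8098) + ((4092 - 2661)/(q(-105) + 4318))/(-9926) = -26556/(-3175 + 8098) + ((4092 - 2661)/(-105 + 4318))/(-9926) = -26556/4923 + (1431/4213)*(-1/9926) = -26556*1/4923 + (1431*(1/4213))*(-1/9926) = -8852/1641 + (1431/4213)*(-1/9926) = -8852/1641 - 1431/41818238 = -370177391047/68623728558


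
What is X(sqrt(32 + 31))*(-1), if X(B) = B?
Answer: -3*sqrt(7) ≈ -7.9373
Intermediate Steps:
X(sqrt(32 + 31))*(-1) = sqrt(32 + 31)*(-1) = sqrt(63)*(-1) = (3*sqrt(7))*(-1) = -3*sqrt(7)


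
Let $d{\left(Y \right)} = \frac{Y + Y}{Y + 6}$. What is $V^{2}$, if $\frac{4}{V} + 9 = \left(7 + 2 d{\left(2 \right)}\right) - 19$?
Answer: $\frac{1}{25} \approx 0.04$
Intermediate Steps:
$d{\left(Y \right)} = \frac{2 Y}{6 + Y}$
$V = - \frac{1}{5}$ ($V = \frac{4}{-9 - \left(12 - 4 \cdot 2 \frac{1}{6 + 2}\right)} = \frac{4}{-9 - \left(12 - 4 \cdot 2 \cdot \frac{1}{8}\right)} = \frac{4}{-9 + \left(\left(7 + 2 \cdot \frac{1}{2}\right) - 19\right)} = \frac{4}{-9 + \left(\left(7 + 1\right) - 19\right)} = \frac{4}{-9 + \left(8 - 19\right)} = \frac{4}{-9 - 11} = \frac{4}{-20} = 4 \left(- \frac{1}{20}\right) = - \frac{1}{5} \approx -0.2$)
$V^{2} = \left(- \frac{1}{5}\right)^{2} = \frac{1}{25}$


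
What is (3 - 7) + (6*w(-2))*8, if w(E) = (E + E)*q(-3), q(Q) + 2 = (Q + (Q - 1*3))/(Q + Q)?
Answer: 92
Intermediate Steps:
q(Q) = -2 + (-3 + 2*Q)/(2*Q) (q(Q) = -2 + (Q + (Q - 1*3))/(Q + Q) = -2 + (Q + (Q - 3))/((2*Q)) = -2 + (Q + (-3 + Q))*(1/(2*Q)) = -2 + (-3 + 2*Q)*(1/(2*Q)) = -2 + (-3 + 2*Q)/(2*Q))
w(E) = -E (w(E) = (E + E)*((-3/2 - 1*(-3))/(-3)) = (2*E)*(-(-3/2 + 3)/3) = (2*E)*(-1/3*3/2) = (2*E)*(-1/2) = -E)
(3 - 7) + (6*w(-2))*8 = (3 - 7) + (6*(-1*(-2)))*8 = -4 + (6*2)*8 = -4 + 12*8 = -4 + 96 = 92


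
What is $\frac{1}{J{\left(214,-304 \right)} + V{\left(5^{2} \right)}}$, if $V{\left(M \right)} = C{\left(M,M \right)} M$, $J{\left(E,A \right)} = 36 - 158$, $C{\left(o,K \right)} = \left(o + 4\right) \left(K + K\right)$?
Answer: $\frac{1}{36128} \approx 2.7679 \cdot 10^{-5}$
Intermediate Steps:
$C{\left(o,K \right)} = 2 K \left(4 + o\right)$ ($C{\left(o,K \right)} = \left(4 + o\right) 2 K = 2 K \left(4 + o\right)$)
$J{\left(E,A \right)} = -122$ ($J{\left(E,A \right)} = 36 - 158 = -122$)
$V{\left(M \right)} = 2 M^{2} \left(4 + M\right)$ ($V{\left(M \right)} = 2 M \left(4 + M\right) M = 2 M^{2} \left(4 + M\right)$)
$\frac{1}{J{\left(214,-304 \right)} + V{\left(5^{2} \right)}} = \frac{1}{-122 + 2 \left(5^{2}\right)^{2} \left(4 + 5^{2}\right)} = \frac{1}{-122 + 2 \cdot 25^{2} \left(4 + 25\right)} = \frac{1}{-122 + 2 \cdot 625 \cdot 29} = \frac{1}{-122 + 36250} = \frac{1}{36128}$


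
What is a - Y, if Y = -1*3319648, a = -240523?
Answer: 3079125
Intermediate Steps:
Y = -3319648
a - Y = -240523 - 1*(-3319648) = -240523 + 3319648 = 3079125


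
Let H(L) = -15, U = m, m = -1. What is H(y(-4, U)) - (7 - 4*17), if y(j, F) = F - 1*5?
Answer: 46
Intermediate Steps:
U = -1
y(j, F) = -5 + F (y(j, F) = F - 5 = -5 + F)
H(y(-4, U)) - (7 - 4*17) = -15 - (7 - 4*17) = -15 - (7 - 68) = -15 - 1*(-61) = -15 + 61 = 46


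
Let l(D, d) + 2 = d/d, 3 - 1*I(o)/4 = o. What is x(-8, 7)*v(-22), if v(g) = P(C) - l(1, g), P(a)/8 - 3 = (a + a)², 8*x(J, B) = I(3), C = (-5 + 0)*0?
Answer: 0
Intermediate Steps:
I(o) = 12 - 4*o
l(D, d) = -1 (l(D, d) = -2 + d/d = -2 + 1 = -1)
C = 0 (C = -5*0 = 0)
x(J, B) = 0 (x(J, B) = (12 - 4*3)/8 = (12 - 12)/8 = (⅛)*0 = 0)
P(a) = 24 + 32*a² (P(a) = 24 + 8*(a + a)² = 24 + 8*(2*a)² = 24 + 8*(4*a²) = 24 + 32*a²)
v(g) = 25 (v(g) = (24 + 32*0²) - 1*(-1) = (24 + 32*0) + 1 = (24 + 0) + 1 = 24 + 1 = 25)
x(-8, 7)*v(-22) = 0*25 = 0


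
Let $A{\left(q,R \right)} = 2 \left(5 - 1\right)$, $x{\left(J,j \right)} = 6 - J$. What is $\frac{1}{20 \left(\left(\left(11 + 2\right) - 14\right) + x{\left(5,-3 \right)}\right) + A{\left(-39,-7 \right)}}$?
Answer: $\frac{1}{8} \approx 0.125$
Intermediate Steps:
$A{\left(q,R \right)} = 8$ ($A{\left(q,R \right)} = 2 \cdot 4 = 8$)
$\frac{1}{20 \left(\left(\left(11 + 2\right) - 14\right) + x{\left(5,-3 \right)}\right) + A{\left(-39,-7 \right)}} = \frac{1}{20 \left(\left(\left(11 + 2\right) - 14\right) + \left(6 - 5\right)\right) + 8} = \frac{1}{20 \left(\left(13 - 14\right) + \left(6 - 5\right)\right) + 8} = \frac{1}{20 \left(-1 + 1\right) + 8} = \frac{1}{20 \cdot 0 + 8} = \frac{1}{0 + 8} = \frac{1}{8}$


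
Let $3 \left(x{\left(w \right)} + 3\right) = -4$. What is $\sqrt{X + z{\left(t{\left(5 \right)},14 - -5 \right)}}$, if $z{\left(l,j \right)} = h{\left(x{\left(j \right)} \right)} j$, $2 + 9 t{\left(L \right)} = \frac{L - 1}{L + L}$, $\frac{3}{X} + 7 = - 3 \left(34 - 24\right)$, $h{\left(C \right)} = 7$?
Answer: $\frac{\sqrt{181966}}{37} \approx 11.529$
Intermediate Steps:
$x{\left(w \right)} = - \frac{13}{3}$ ($x{\left(w \right)} = -3 + \frac{1}{3} \left(-4\right) = -3 - \frac{4}{3} = - \frac{13}{3}$)
$X = - \frac{3}{37}$ ($X = \frac{3}{-7 - 3 \left(34 - 24\right)} = \frac{3}{-7 - 30} = \frac{3}{-37} = 3 \left(- \frac{1}{37}\right) = - \frac{3}{37} \approx -0.081081$)
$t{\left(L \right)} = - \frac{2}{9} + \frac{-1 + L}{18 L}$ ($t{\left(L \right)} = - \frac{2}{9} + \frac{\left(L - 1\right) \frac{1}{L + L}}{9} = - \frac{2}{9} + \frac{\left(-1 + L\right) \frac{1}{2 L}}{9} = - \frac{2}{9} + \frac{\frac{1}{2} \frac{1}{L} \left(-1 + L\right)}{9} = - \frac{2}{9} + \frac{-1 + L}{18 L}$)
$z{\left(l,j \right)} = 7 j$
$\sqrt{X + z{\left(t{\left(5 \right)},14 - -5 \right)}} = \sqrt{- \frac{3}{37} + 7 \left(14 - -5\right)} = \sqrt{- \frac{3}{37} + 7 \left(14 + 5\right)} = \sqrt{- \frac{3}{37} + 7 \cdot 19} = \sqrt{- \frac{3}{37} + 133} = \sqrt{\frac{4918}{37}} = \frac{\sqrt{181966}}{37}$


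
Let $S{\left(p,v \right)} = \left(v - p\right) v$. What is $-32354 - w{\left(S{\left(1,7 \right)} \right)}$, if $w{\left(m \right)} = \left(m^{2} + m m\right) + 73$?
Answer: $-35955$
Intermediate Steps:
$S{\left(p,v \right)} = v \left(v - p\right)$
$w{\left(m \right)} = 73 + 2 m^{2}$ ($w{\left(m \right)} = \left(m^{2} + m^{2}\right) + 73 = 2 m^{2} + 73 = 73 + 2 m^{2}$)
$-32354 - w{\left(S{\left(1,7 \right)} \right)} = -32354 - \left(73 + 2 \left(7 \left(7 - 1\right)\right)^{2}\right) = -32354 - \left(73 + 2 \left(7 \cdot 6\right)^{2}\right) = -32354 - \left(73 + 2 \cdot 42^{2}\right) = -32354 - \left(73 + 2 \cdot 1764\right) = -32354 - \left(73 + 3528\right) = -32354 - 3601 = -35955$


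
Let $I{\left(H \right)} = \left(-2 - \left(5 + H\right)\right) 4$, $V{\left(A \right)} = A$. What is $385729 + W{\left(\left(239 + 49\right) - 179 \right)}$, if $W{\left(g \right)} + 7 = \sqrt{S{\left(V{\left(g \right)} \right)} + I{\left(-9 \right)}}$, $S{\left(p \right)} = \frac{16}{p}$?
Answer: $385722 + \frac{2 \sqrt{24198}}{109} \approx 3.8573 \cdot 10^{5}$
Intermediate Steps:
$I{\left(H \right)} = -28 - 4 H$ ($I{\left(H \right)} = \left(-7 - H\right) 4 = -28 - 4 H$)
$W{\left(g \right)} = -7 + \sqrt{8 + \frac{16}{g}}$ ($W{\left(g \right)} = -7 + \sqrt{\frac{16}{g} - -8} = -7 + \sqrt{\frac{16}{g} + \left(-28 + 36\right)} = -7 + \sqrt{\frac{16}{g} + 8} = -7 + \sqrt{8 + \frac{16}{g}}$)
$385729 + W{\left(\left(239 + 49\right) - 179 \right)} = 385729 - \left(7 - \sqrt{8 + \frac{16}{\left(239 + 49\right) - 179}}\right) = 385729 - \left(7 - \sqrt{8 + \frac{16}{288 - 179}}\right) = 385729 - \left(7 - \sqrt{8 + \frac{16}{109}}\right) = 385729 - \left(7 - \sqrt{\frac{888}{109}}\right) = 385729 - \left(7 - \frac{2 \sqrt{24198}}{109}\right) = 385722 + \frac{2 \sqrt{24198}}{109}$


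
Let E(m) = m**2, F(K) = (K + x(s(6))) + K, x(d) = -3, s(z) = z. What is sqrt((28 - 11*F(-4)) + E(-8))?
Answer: sqrt(213) ≈ 14.595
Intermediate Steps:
F(K) = -3 + 2*K (F(K) = (K - 3) + K = (-3 + K) + K = -3 + 2*K)
sqrt((28 - 11*F(-4)) + E(-8)) = sqrt((28 - 11*(-3 + 2*(-4))) + (-8)**2) = sqrt((28 - 11*(-3 - 8)) + 64) = sqrt((28 - 11*(-11)) + 64) = sqrt((28 + 121) + 64) = sqrt(149 + 64) = sqrt(213)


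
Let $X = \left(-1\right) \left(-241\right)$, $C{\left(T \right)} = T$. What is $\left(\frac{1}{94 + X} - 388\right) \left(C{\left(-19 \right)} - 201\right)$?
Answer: $\frac{5719076}{67} \approx 85359.0$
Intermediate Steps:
$X = 241$
$\left(\frac{1}{94 + X} - 388\right) \left(C{\left(-19 \right)} - 201\right) = \left(\frac{1}{94 + 241} - 388\right) \left(-19 - 201\right) = \left(\frac{1}{335} - 388\right) \left(-220\right) = \left(- \frac{129979}{335}\right) \left(-220\right) = \frac{5719076}{67}$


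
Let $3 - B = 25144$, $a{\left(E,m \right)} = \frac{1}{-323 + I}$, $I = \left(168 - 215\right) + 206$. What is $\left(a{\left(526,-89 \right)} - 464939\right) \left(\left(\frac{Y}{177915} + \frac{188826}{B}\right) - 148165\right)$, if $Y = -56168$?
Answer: $\frac{50536307797913838595141}{733565606460} \approx 6.8891 \cdot 10^{10}$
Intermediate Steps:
$I = 159$ ($I = -47 + 206 = 159$)
$a{\left(E,m \right)} = - \frac{1}{164}$ ($a{\left(E,m \right)} = \frac{1}{-323 + 159} = \frac{1}{-164} = - \frac{1}{164}$)
$B = -25141$ ($B = 3 - 25144 = -25141$)
$\left(a{\left(526,-89 \right)} - 464939\right) \left(\left(\frac{Y}{177915} + \frac{188826}{B}\right) - 148165\right) = \left(- \frac{1}{164} - 464939\right) \left(\left(- \frac{56168}{177915} + \frac{188826}{-25141}\right) - 148165\right) = - \frac{76249997 \left(\left(\left(-56168\right) \frac{1}{177915} + 188826 \left(- \frac{1}{25141}\right)\right) - 148165\right)}{164} = - \frac{76249997 \left(\left(- \frac{56168}{177915} - \frac{188826}{25141}\right) - 148165\right)}{164} = - \frac{76249997 \left(- \frac{35007097478}{4472961015} - 148165\right)}{164} = \left(- \frac{76249997}{164}\right) \left(- \frac{662771275884953}{4472961015}\right) = \frac{50536307797913838595141}{733565606460}$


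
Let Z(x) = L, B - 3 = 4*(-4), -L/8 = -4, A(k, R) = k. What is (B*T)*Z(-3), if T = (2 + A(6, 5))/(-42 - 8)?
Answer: 1664/25 ≈ 66.560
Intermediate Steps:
L = 32 (L = -8*(-4) = 32)
B = -13 (B = 3 + 4*(-4) = 3 - 16 = -13)
Z(x) = 32
T = -4/25 (T = (2 + 6)/(-42 - 8) = 8/(-50) = 8*(-1/50) = -4/25 ≈ -0.16000)
(B*T)*Z(-3) = -13*(-4/25)*32 = (52/25)*32 = 1664/25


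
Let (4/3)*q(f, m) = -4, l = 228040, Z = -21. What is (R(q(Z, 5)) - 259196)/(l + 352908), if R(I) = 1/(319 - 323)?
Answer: -1036785/2323792 ≈ -0.44616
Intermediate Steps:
q(f, m) = -3 (q(f, m) = (¾)*(-4) = -3)
R(I) = -¼ (R(I) = 1/(-4) = -¼)
(R(q(Z, 5)) - 259196)/(l + 352908) = (-¼ - 259196)/(228040 + 352908) = -1036785/4/580948 = -1036785/4*1/580948 = -1036785/2323792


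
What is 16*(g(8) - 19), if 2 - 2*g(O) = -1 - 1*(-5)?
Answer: -320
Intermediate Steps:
g(O) = -1 (g(O) = 1 - (-1 - 1*(-5))/2 = 1 - (-1 + 5)/2 = 1 - ½*4 = 1 - 2 = -1)
16*(g(8) - 19) = 16*(-1 - 19) = 16*(-20) = -320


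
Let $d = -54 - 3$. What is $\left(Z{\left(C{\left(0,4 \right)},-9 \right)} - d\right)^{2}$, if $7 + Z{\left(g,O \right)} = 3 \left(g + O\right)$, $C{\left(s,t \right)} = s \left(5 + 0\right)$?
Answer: $529$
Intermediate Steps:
$C{\left(s,t \right)} = 5 s$ ($C{\left(s,t \right)} = s 5 = 5 s$)
$Z{\left(g,O \right)} = -7 + 3 O + 3 g$ ($Z{\left(g,O \right)} = -7 + 3 \left(g + O\right) = -7 + 3 \left(O + g\right) = -7 + \left(3 O + 3 g\right) = -7 + 3 O + 3 g$)
$d = -57$ ($d = -54 - 3 = -57$)
$\left(Z{\left(C{\left(0,4 \right)},-9 \right)} - d\right)^{2} = \left(\left(-7 + 3 \left(-9\right) + 3 \cdot 5 \cdot 0\right) - -57\right)^{2} = \left(\left(-7 - 27 + 3 \cdot 0\right) + 57\right)^{2} = \left(\left(-7 - 27 + 0\right) + 57\right)^{2} = \left(-34 + 57\right)^{2} = 23^{2} = 529$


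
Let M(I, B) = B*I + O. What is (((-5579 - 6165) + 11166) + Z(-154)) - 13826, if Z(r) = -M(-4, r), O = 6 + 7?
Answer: -15033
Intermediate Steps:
O = 13
M(I, B) = 13 + B*I (M(I, B) = B*I + 13 = 13 + B*I)
Z(r) = -13 + 4*r (Z(r) = -(13 + r*(-4)) = -(13 - 4*r) = -13 + 4*r)
(((-5579 - 6165) + 11166) + Z(-154)) - 13826 = (((-5579 - 6165) + 11166) + (-13 + 4*(-154))) - 13826 = ((-11744 + 11166) + (-13 - 616)) - 13826 = (-578 - 629) - 13826 = -1207 - 13826 = -15033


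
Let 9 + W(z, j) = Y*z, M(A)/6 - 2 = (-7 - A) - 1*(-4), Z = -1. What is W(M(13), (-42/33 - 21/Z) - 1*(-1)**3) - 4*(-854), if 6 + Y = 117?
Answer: -5917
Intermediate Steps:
Y = 111 (Y = -6 + 117 = 111)
M(A) = -6 - 6*A (M(A) = 12 + 6*((-7 - A) - 1*(-4)) = 12 + 6*((-7 - A) + 4) = 12 + 6*(-3 - A) = 12 + (-18 - 6*A) = -6 - 6*A)
W(z, j) = -9 + 111*z
W(M(13), (-42/33 - 21/Z) - 1*(-1)**3) - 4*(-854) = (-9 + 111*(-6 - 6*13)) - 4*(-854) = (-9 + 111*(-6 - 78)) - 1*(-3416) = (-9 + 111*(-84)) + 3416 = (-9 - 9324) + 3416 = -9333 + 3416 = -5917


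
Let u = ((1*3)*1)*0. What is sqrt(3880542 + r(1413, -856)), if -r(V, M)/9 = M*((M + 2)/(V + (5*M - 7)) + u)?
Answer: 9*sqrt(10998526886)/479 ≈ 1970.5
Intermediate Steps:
u = 0 (u = (3*1)*0 = 3*0 = 0)
r(V, M) = -9*M*(2 + M)/(-7 + V + 5*M) (r(V, M) = -9*M*((M + 2)/(V + (5*M - 7)) + 0) = -9*M*((2 + M)/(V + (-7 + 5*M)) + 0) = -9*M*((2 + M)/(-7 + V + 5*M) + 0) = -9*M*(2 + M)/(-7 + V + 5*M))
sqrt(3880542 + r(1413, -856)) = sqrt(3880542 - 9*(-856)*(2 - 856)/(-7 + 1413 + 5*(-856))) = sqrt(3880542 - 9*(-856)*(-854)/(-7 + 1413 - 4280)) = sqrt(3880542 - 9*(-856)*(-854)/(-2874)) = sqrt(3880542 - 9*(-856)*(-1/2874)*(-854)) = sqrt(3880542 + 1096536/479) = sqrt(1859876154/479) = 9*sqrt(10998526886)/479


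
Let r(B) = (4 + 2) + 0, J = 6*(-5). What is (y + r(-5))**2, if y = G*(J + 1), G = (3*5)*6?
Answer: 6780816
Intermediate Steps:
J = -30
G = 90 (G = 15*6 = 90)
r(B) = 6 (r(B) = 6 + 0 = 6)
y = -2610 (y = 90*(-30 + 1) = 90*(-29) = -2610)
(y + r(-5))**2 = (-2610 + 6)**2 = (-2604)**2 = 6780816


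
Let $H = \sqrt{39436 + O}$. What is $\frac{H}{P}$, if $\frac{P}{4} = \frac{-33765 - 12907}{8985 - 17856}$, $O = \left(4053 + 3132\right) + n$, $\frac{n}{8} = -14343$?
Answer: $\frac{97581 i \sqrt{563}}{186688} \approx 12.402 i$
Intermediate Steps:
$n = -114744$ ($n = 8 \left(-14343\right) = -114744$)
$O = -107559$ ($O = \left(4053 + 3132\right) - 114744 = 7185 - 114744 = -107559$)
$P = \frac{186688}{8871}$ ($P = 4 \frac{-33765 - 12907}{8985 - 17856} = 4 \left(- \frac{46672}{-8871}\right) = 4 \left(\left(-46672\right) \left(- \frac{1}{8871}\right)\right) = 4 \cdot \frac{46672}{8871} = \frac{186688}{8871} \approx 21.045$)
$H = 11 i \sqrt{563}$ ($H = \sqrt{39436 - 107559} = \sqrt{-68123} = 11 i \sqrt{563} \approx 261.0 i$)
$\frac{H}{P} = \frac{11 i \sqrt{563}}{\frac{186688}{8871}} = 11 i \sqrt{563} \cdot \frac{8871}{186688} = \frac{97581 i \sqrt{563}}{186688}$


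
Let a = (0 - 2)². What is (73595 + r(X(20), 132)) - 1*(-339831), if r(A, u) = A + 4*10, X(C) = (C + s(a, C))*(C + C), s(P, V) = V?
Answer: 415066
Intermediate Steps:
a = 4 (a = (-2)² = 4)
X(C) = 4*C² (X(C) = (C + C)*(C + C) = (2*C)*(2*C) = 4*C²)
r(A, u) = 40 + A (r(A, u) = A + 40 = 40 + A)
(73595 + r(X(20), 132)) - 1*(-339831) = (73595 + (40 + 4*20²)) - 1*(-339831) = (73595 + (40 + 4*400)) + 339831 = (73595 + (40 + 1600)) + 339831 = (73595 + 1640) + 339831 = 75235 + 339831 = 415066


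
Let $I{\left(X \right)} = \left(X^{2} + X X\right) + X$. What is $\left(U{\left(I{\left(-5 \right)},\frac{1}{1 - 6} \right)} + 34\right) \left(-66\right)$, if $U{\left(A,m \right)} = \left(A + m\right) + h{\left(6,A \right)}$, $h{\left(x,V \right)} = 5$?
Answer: $- \frac{27654}{5} \approx -5530.8$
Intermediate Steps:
$I{\left(X \right)} = X + 2 X^{2}$ ($I{\left(X \right)} = \left(X^{2} + X^{2}\right) + X = 2 X^{2} + X = X + 2 X^{2}$)
$U{\left(A,m \right)} = 5 + A + m$ ($U{\left(A,m \right)} = \left(A + m\right) + 5 = 5 + A + m$)
$\left(U{\left(I{\left(-5 \right)},\frac{1}{1 - 6} \right)} + 34\right) \left(-66\right) = \left(\left(5 - 5 \left(1 + 2 \left(-5\right)\right) + \frac{1}{1 - 6}\right) + 34\right) \left(-66\right) = \left(\left(5 - 5 \left(1 - 10\right) + \frac{1}{-5}\right) + 34\right) \left(-66\right) = \left(\left(5 - -45 - \frac{1}{5}\right) + 34\right) \left(-66\right) = \left(\left(5 + 45 - \frac{1}{5}\right) + 34\right) \left(-66\right) = \left(\frac{249}{5} + 34\right) \left(-66\right) = \frac{419}{5} \left(-66\right) = - \frac{27654}{5}$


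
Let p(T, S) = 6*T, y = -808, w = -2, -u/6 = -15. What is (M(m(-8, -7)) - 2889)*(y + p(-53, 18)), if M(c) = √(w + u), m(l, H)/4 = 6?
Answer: 3253014 - 2252*√22 ≈ 3.2425e+6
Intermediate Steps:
u = 90 (u = -6*(-15) = 90)
m(l, H) = 24 (m(l, H) = 4*6 = 24)
M(c) = 2*√22 (M(c) = √(-2 + 90) = √88 = 2*√22)
(M(m(-8, -7)) - 2889)*(y + p(-53, 18)) = (2*√22 - 2889)*(-808 + 6*(-53)) = (-2889 + 2*√22)*(-808 - 318) = (-2889 + 2*√22)*(-1126) = 3253014 - 2252*√22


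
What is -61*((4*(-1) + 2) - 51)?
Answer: 3233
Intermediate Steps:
-61*((4*(-1) + 2) - 51) = -61*((-4 + 2) - 51) = -61*(-2 - 51) = -61*(-53) = 3233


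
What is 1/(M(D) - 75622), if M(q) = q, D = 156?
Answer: -1/75466 ≈ -1.3251e-5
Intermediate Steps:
1/(M(D) - 75622) = 1/(156 - 75622) = 1/(-75466) = -1/75466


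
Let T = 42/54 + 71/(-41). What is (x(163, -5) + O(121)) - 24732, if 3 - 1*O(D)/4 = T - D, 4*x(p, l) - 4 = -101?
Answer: -35802497/1476 ≈ -24256.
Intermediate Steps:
x(p, l) = -97/4 (x(p, l) = 1 + (¼)*(-101) = 1 - 101/4 = -97/4)
T = -352/369 (T = 42*(1/54) + 71*(-1/41) = 7/9 - 71/41 = -352/369 ≈ -0.95393)
O(D) = 5836/369 + 4*D (O(D) = 12 - 4*(-352/369 - D) = 12 + (1408/369 + 4*D) = 5836/369 + 4*D)
(x(163, -5) + O(121)) - 24732 = (-97/4 + (5836/369 + 4*121)) - 24732 = (-97/4 + (5836/369 + 484)) - 24732 = (-97/4 + 184432/369) - 24732 = 701935/1476 - 24732 = -35802497/1476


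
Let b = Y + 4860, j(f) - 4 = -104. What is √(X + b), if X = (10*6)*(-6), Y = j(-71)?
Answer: 20*√11 ≈ 66.333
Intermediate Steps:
j(f) = -100 (j(f) = 4 - 104 = -100)
Y = -100
b = 4760 (b = -100 + 4860 = 4760)
X = -360 (X = 60*(-6) = -360)
√(X + b) = √(-360 + 4760) = √4400 = 20*√11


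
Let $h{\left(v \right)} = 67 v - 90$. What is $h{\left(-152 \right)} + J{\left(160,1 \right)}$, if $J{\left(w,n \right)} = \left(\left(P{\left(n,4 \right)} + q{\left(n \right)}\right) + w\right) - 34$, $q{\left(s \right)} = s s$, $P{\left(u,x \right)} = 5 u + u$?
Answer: $-10141$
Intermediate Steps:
$P{\left(u,x \right)} = 6 u$
$q{\left(s \right)} = s^{2}$
$J{\left(w,n \right)} = -34 + w + n^{2} + 6 n$ ($J{\left(w,n \right)} = \left(\left(6 n + n^{2}\right) + w\right) - 34 = \left(\left(n^{2} + 6 n\right) + w\right) - 34 = \left(w + n^{2} + 6 n\right) - 34 = -34 + w + n^{2} + 6 n$)
$h{\left(v \right)} = -90 + 67 v$
$h{\left(-152 \right)} + J{\left(160,1 \right)} = \left(-90 + 67 \left(-152\right)\right) + \left(-34 + 160 + 1^{2} + 6 \cdot 1\right) = \left(-90 - 10184\right) + \left(-34 + 160 + 1 + 6\right) = -10274 + 133 = -10141$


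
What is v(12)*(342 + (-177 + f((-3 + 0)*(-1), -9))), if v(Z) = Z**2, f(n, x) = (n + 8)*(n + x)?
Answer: 14256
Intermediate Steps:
f(n, x) = (8 + n)*(n + x)
v(12)*(342 + (-177 + f((-3 + 0)*(-1), -9))) = 12**2*(342 + (-177 + (((-3 + 0)*(-1))**2 + 8*((-3 + 0)*(-1)) + 8*(-9) + ((-3 + 0)*(-1))*(-9)))) = 144*(342 + (-177 + ((-3*(-1))**2 + 8*(-3*(-1)) - 72 - 3*(-1)*(-9)))) = 144*(342 + (-177 + (3**2 + 8*3 - 72 + 3*(-9)))) = 144*(342 + (-177 + (9 + 24 - 72 - 27))) = 144*(342 + (-177 - 66)) = 144*(342 - 243) = 144*99 = 14256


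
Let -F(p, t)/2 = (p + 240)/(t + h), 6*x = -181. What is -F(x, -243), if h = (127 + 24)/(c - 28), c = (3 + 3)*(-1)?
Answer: -42806/25239 ≈ -1.6960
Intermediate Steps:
x = -181/6 (x = (1/6)*(-181) = -181/6 ≈ -30.167)
c = -6 (c = 6*(-1) = -6)
h = -151/34 (h = (127 + 24)/(-6 - 28) = 151/(-34) = 151*(-1/34) = -151/34 ≈ -4.4412)
F(p, t) = -2*(240 + p)/(-151/34 + t) (F(p, t) = -2*(p + 240)/(t - 151/34) = -2*(240 + p)/(-151/34 + t))
-F(x, -243) = -68*(-240 - 1*(-181/6))/(-151 + 34*(-243)) = -68*(-240 + 181/6)/(-151 - 8262) = -68*(-1259)/((-8413)*6) = -68*(-1)*(-1259)/(8413*6) = -1*42806/25239 = -42806/25239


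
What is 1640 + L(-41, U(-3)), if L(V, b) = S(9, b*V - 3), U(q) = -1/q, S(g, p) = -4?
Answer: 1636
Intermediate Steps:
L(V, b) = -4
1640 + L(-41, U(-3)) = 1640 - 4 = 1636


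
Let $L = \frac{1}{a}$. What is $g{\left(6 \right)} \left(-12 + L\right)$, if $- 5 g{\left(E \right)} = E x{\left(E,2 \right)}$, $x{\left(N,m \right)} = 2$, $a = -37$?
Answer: $\frac{1068}{37} \approx 28.865$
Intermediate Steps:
$L = - \frac{1}{37}$ ($L = \frac{1}{-37} = - \frac{1}{37} \approx -0.027027$)
$g{\left(E \right)} = - \frac{2 E}{5}$ ($g{\left(E \right)} = - \frac{E 2}{5} = - \frac{2 E}{5}$)
$g{\left(6 \right)} \left(-12 + L\right) = \left(- \frac{2}{5}\right) 6 \left(-12 - \frac{1}{37}\right) = \left(- \frac{12}{5}\right) \left(- \frac{445}{37}\right) = \frac{1068}{37}$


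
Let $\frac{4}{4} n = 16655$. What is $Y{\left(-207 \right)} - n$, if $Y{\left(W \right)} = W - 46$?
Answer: $-16908$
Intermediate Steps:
$Y{\left(W \right)} = -46 + W$ ($Y{\left(W \right)} = W - 46 = -46 + W$)
$n = 16655$
$Y{\left(-207 \right)} - n = \left(-46 - 207\right) - 16655 = -253 - 16655 = -16908$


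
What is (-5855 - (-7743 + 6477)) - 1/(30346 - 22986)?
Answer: -33775041/7360 ≈ -4589.0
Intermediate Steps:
(-5855 - (-7743 + 6477)) - 1/(30346 - 22986) = (-5855 - 1*(-1266)) - 1/7360 = (-5855 + 1266) - 1*1/7360 = -4589 - 1/7360 = -33775041/7360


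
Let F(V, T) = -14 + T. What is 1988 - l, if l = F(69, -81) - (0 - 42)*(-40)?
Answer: 3763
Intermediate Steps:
l = -1775 (l = (-14 - 81) - (0 - 42)*(-40) = -95 - (-42)*(-40) = -95 - 1*1680 = -95 - 1680 = -1775)
1988 - l = 1988 - 1*(-1775) = 1988 + 1775 = 3763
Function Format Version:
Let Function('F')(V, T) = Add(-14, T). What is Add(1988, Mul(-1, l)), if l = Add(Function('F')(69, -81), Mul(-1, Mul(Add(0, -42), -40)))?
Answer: 3763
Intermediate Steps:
l = -1775 (l = Add(Add(-14, -81), Mul(-1, Mul(Add(0, -42), -40))) = Add(-95, Mul(-1, Mul(-42, -40))) = Add(-95, Mul(-1, 1680)) = Add(-95, -1680) = -1775)
Add(1988, Mul(-1, l)) = Add(1988, Mul(-1, -1775)) = Add(1988, 1775) = 3763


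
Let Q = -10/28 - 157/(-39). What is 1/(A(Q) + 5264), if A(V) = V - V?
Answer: 1/5264 ≈ 0.00018997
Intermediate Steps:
Q = 2003/546 (Q = -10*1/28 - 157*(-1/39) = -5/14 + 157/39 = 2003/546 ≈ 3.6685)
A(V) = 0
1/(A(Q) + 5264) = 1/(0 + 5264) = 1/5264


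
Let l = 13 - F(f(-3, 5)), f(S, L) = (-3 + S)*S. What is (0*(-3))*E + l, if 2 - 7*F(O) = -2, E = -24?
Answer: 87/7 ≈ 12.429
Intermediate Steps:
f(S, L) = S*(-3 + S)
F(O) = 4/7 (F(O) = 2/7 - 1/7*(-2) = 2/7 + 2/7 = 4/7)
l = 87/7 (l = 13 - 1*4/7 = 13 - 4/7 = 87/7 ≈ 12.429)
(0*(-3))*E + l = (0*(-3))*(-24) + 87/7 = 0*(-24) + 87/7 = 0 + 87/7 = 87/7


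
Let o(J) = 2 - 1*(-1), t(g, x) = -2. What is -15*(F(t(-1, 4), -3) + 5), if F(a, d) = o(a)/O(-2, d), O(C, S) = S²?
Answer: -80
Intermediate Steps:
o(J) = 3 (o(J) = 2 + 1 = 3)
F(a, d) = 3/d² (F(a, d) = 3/(d²) = 3/d²)
-15*(F(t(-1, 4), -3) + 5) = -15*(3/(-3)² + 5) = -15*(3*(⅑) + 5) = -15*(⅓ + 5) = -15*16/3 = -80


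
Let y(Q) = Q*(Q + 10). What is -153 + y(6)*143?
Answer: 13575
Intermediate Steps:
y(Q) = Q*(10 + Q)
-153 + y(6)*143 = -153 + (6*(10 + 6))*143 = -153 + (6*16)*143 = -153 + 96*143 = -153 + 13728 = 13575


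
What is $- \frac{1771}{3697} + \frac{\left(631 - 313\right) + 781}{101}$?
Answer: $\frac{3884132}{373397} \approx 10.402$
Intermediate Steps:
$- \frac{1771}{3697} + \frac{\left(631 - 313\right) + 781}{101} = \left(-1771\right) \frac{1}{3697} + \left(318 + 781\right) \frac{1}{101} = - \frac{1771}{3697} + 1099 \cdot \frac{1}{101} = - \frac{1771}{3697} + \frac{1099}{101} = \frac{3884132}{373397}$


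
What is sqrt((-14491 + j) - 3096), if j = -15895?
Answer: I*sqrt(33482) ≈ 182.98*I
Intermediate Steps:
sqrt((-14491 + j) - 3096) = sqrt((-14491 - 15895) - 3096) = sqrt(-30386 - 3096) = sqrt(-33482) = I*sqrt(33482)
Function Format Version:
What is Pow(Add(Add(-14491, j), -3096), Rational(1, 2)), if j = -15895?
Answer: Mul(I, Pow(33482, Rational(1, 2))) ≈ Mul(182.98, I)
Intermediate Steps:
Pow(Add(Add(-14491, j), -3096), Rational(1, 2)) = Pow(Add(Add(-14491, -15895), -3096), Rational(1, 2)) = Pow(Add(-30386, -3096), Rational(1, 2)) = Pow(-33482, Rational(1, 2)) = Mul(I, Pow(33482, Rational(1, 2)))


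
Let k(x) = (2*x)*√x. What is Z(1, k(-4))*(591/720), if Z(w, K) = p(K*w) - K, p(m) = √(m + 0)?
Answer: -197*(-1)^(¾)/60 + 197*I/15 ≈ 2.3217 + 10.812*I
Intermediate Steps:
p(m) = √m
k(x) = 2*x^(3/2)
Z(w, K) = √(K*w) - K
Z(1, k(-4))*(591/720) = (√((2*(-4)^(3/2))*1) - 2*(-4)^(3/2))*(591/720) = (√((2*(-8*I))*1) - 2*(-8*I))*(591*(1/720)) = (√(-16*I*1) - (-16)*I)*(197/240) = (√(-16*I) + 16*I)*(197/240) = (4*√(-I) + 16*I)*(197/240) = 197*I/15 + 197*√(-I)/60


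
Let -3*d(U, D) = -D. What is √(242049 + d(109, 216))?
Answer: 11*√2001 ≈ 492.06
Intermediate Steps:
d(U, D) = D/3 (d(U, D) = -(-1)*D/3 = D/3)
√(242049 + d(109, 216)) = √(242049 + (⅓)*216) = √(242049 + 72) = √242121 = 11*√2001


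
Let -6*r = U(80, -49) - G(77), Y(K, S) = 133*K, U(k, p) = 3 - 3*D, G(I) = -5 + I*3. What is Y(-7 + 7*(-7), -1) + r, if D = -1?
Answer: -22234/3 ≈ -7411.3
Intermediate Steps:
G(I) = -5 + 3*I
U(k, p) = 6 (U(k, p) = 3 - 3*(-1) = 3 + 3 = 6)
r = 110/3 (r = -(6 - (-5 + 3*77))/6 = -(6 - (-5 + 231))/6 = -(6 - 1*226)/6 = -(6 - 226)/6 = -⅙*(-220) = 110/3 ≈ 36.667)
Y(-7 + 7*(-7), -1) + r = 133*(-7 + 7*(-7)) + 110/3 = 133*(-7 - 49) + 110/3 = 133*(-56) + 110/3 = -7448 + 110/3 = -22234/3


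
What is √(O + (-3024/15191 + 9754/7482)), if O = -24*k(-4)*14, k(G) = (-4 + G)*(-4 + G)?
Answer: I*√69445656245256667431/56829531 ≈ 146.64*I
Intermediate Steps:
k(G) = (-4 + G)²
O = -21504 (O = -24*(-4 - 4)²*14 = -24*(-8)²*14 = -24*64*14 = -1536*14 = -21504)
√(O + (-3024/15191 + 9754/7482)) = √(-21504 + (-3024/15191 + 9754/7482)) = √(-21504 + (-3024*1/15191 + 9754*(1/7482))) = √(-21504 + (-3024/15191 + 4877/3741)) = √(-21504 + 62773723/56829531) = √(-1221999460901/56829531) = I*√69445656245256667431/56829531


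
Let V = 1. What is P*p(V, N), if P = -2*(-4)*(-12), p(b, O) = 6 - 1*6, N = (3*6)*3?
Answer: 0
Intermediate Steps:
N = 54 (N = 18*3 = 54)
p(b, O) = 0 (p(b, O) = 6 - 6 = 0)
P = -96 (P = 8*(-12) = -96)
P*p(V, N) = -96*0 = 0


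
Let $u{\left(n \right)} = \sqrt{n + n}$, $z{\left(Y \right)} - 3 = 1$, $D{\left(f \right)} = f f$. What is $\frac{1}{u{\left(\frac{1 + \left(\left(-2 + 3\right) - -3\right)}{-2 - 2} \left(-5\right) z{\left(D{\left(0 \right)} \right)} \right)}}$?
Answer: $\frac{\sqrt{2}}{10} \approx 0.14142$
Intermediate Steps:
$D{\left(f \right)} = f^{2}$
$z{\left(Y \right)} = 4$ ($z{\left(Y \right)} = 3 + 1 = 4$)
$u{\left(n \right)} = \sqrt{2} \sqrt{n}$ ($u{\left(n \right)} = \sqrt{2 n} = \sqrt{2} \sqrt{n}$)
$\frac{1}{u{\left(\frac{1 + \left(\left(-2 + 3\right) - -3\right)}{-2 - 2} \left(-5\right) z{\left(D{\left(0 \right)} \right)} \right)}} = \frac{1}{\sqrt{2} \sqrt{\frac{1 + \left(\left(-2 + 3\right) - -3\right)}{-2 - 2} \left(-5\right) 4}} = \frac{1}{\sqrt{2} \sqrt{\frac{1 + \left(1 + 3\right)}{-4} \left(-5\right) 4}} = \frac{1}{\sqrt{2} \sqrt{\left(1 + 4\right) \left(- \frac{1}{4}\right) \left(-5\right) 4}} = \frac{1}{\sqrt{2} \sqrt{5 \left(- \frac{1}{4}\right) \left(-5\right) 4}} = \frac{1}{\sqrt{2} \sqrt{\left(- \frac{5}{4}\right) \left(-5\right) 4}} = \frac{1}{\sqrt{2} \sqrt{\frac{25}{4} \cdot 4}} = \frac{1}{\sqrt{2} \sqrt{25}} = \frac{1}{\sqrt{2} \cdot 5} = \frac{1}{5 \sqrt{2}} = \frac{\sqrt{2}}{10}$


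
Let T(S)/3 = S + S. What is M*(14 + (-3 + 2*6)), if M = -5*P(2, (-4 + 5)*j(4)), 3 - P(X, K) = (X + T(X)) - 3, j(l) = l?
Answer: 920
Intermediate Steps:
T(S) = 6*S (T(S) = 3*(S + S) = 3*(2*S) = 6*S)
P(X, K) = 6 - 7*X (P(X, K) = 3 - ((X + 6*X) - 3) = 3 - (7*X - 3) = 3 - (-3 + 7*X) = 3 + (3 - 7*X) = 6 - 7*X)
M = 40 (M = -5*(6 - 7*2) = -5*(6 - 14) = -5*(-8) = 40)
M*(14 + (-3 + 2*6)) = 40*(14 + (-3 + 2*6)) = 40*(14 + (-3 + 12)) = 40*(14 + 9) = 40*23 = 920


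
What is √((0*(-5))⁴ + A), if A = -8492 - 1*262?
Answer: I*√8754 ≈ 93.563*I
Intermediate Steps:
A = -8754 (A = -8492 - 262 = -8754)
√((0*(-5))⁴ + A) = √((0*(-5))⁴ - 8754) = √(0⁴ - 8754) = √(0 - 8754) = √(-8754) = I*√8754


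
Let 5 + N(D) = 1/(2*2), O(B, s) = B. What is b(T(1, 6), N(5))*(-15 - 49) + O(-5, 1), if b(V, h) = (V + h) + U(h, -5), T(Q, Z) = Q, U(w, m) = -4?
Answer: 491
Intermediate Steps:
N(D) = -19/4 (N(D) = -5 + 1/(2*2) = -5 + 1/4 = -5 + ¼ = -19/4)
b(V, h) = -4 + V + h (b(V, h) = (V + h) - 4 = -4 + V + h)
b(T(1, 6), N(5))*(-15 - 49) + O(-5, 1) = (-4 + 1 - 19/4)*(-15 - 49) - 5 = -31/4*(-64) - 5 = 496 - 5 = 491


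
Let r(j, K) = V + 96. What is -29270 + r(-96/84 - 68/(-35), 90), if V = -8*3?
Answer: -29198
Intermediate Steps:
V = -24
r(j, K) = 72 (r(j, K) = -24 + 96 = 72)
-29270 + r(-96/84 - 68/(-35), 90) = -29270 + 72 = -29198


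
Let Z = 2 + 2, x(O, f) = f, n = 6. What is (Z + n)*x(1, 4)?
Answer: 40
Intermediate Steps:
Z = 4
(Z + n)*x(1, 4) = (4 + 6)*4 = 10*4 = 40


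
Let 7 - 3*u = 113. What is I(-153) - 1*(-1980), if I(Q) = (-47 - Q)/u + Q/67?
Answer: 132306/67 ≈ 1974.7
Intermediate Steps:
u = -106/3 (u = 7/3 - ⅓*113 = 7/3 - 113/3 = -106/3 ≈ -35.333)
I(Q) = 141/106 + 307*Q/7102 (I(Q) = (-47 - Q)/(-106/3) + Q/67 = (-47 - Q)*(-3/106) + Q*(1/67) = (141/106 + 3*Q/106) + Q/67 = 141/106 + 307*Q/7102)
I(-153) - 1*(-1980) = (141/106 + (307/7102)*(-153)) - 1*(-1980) = (141/106 - 46971/7102) + 1980 = -354/67 + 1980 = 132306/67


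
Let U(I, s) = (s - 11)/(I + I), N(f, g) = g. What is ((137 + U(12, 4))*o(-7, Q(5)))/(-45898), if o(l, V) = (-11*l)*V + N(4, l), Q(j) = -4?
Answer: 344505/367184 ≈ 0.93824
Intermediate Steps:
U(I, s) = (-11 + s)/(2*I) (U(I, s) = (-11 + s)/((2*I)) = (-11 + s)*(1/(2*I)) = (-11 + s)/(2*I))
o(l, V) = l - 11*V*l (o(l, V) = (-11*l)*V + l = -11*V*l + l = l - 11*V*l)
((137 + U(12, 4))*o(-7, Q(5)))/(-45898) = ((137 + (½)*(-11 + 4)/12)*(-7*(1 - 11*(-4))))/(-45898) = ((137 + (½)*(1/12)*(-7))*(-7*(1 + 44)))*(-1/45898) = ((137 - 7/24)*(-7*45))*(-1/45898) = ((3281/24)*(-315))*(-1/45898) = -344505/8*(-1/45898) = 344505/367184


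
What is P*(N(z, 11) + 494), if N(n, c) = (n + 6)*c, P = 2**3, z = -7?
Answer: 3864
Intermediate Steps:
P = 8
N(n, c) = c*(6 + n) (N(n, c) = (6 + n)*c = c*(6 + n))
P*(N(z, 11) + 494) = 8*(11*(6 - 7) + 494) = 8*(11*(-1) + 494) = 8*(-11 + 494) = 8*483 = 3864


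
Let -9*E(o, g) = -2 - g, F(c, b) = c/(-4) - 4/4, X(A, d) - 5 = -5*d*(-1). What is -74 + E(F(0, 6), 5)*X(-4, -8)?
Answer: -911/9 ≈ -101.22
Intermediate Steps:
X(A, d) = 5 + 5*d (X(A, d) = 5 - 5*d*(-1) = 5 + 5*d)
F(c, b) = -1 - c/4 (F(c, b) = c*(-¼) - 4*¼ = -c/4 - 1 = -1 - c/4)
E(o, g) = 2/9 + g/9 (E(o, g) = -(-2 - g)/9 = 2/9 + g/9)
-74 + E(F(0, 6), 5)*X(-4, -8) = -74 + (2/9 + (⅑)*5)*(5 + 5*(-8)) = -74 + (2/9 + 5/9)*(5 - 40) = -74 + (7/9)*(-35) = -74 - 245/9 = -911/9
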